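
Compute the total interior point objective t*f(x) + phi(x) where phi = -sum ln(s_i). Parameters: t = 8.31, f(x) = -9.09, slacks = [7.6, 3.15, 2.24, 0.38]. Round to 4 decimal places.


Step 1: Compute log-barrier.
ln values: [2.0281, 1.1474, 0.8065, -0.9676]
phi = -(2.0281 + 1.1474 + 0.8065 - 0.9676) = -3.0144
Step 2: Compute augmented objective.
t*f(x) = 8.31*-9.09 = -75.5379
Total = -75.5379 - 3.0144 = -78.5523


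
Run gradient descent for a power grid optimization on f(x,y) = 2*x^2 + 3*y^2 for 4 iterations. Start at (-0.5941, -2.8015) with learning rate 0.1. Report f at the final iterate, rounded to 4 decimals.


Gradient descent on f(x,y) = 2*x^2 + 3*y^2.
Starting point: (-0.5941, -2.8015), alpha = 0.1
Step 1: grad_x = 2*2*-0.5941 = -2.3764, grad_y = 2*3*-2.8015 = -16.809
  x_1 = -0.5941 - 0.1*-2.3764 = -0.3565
  y_1 = -2.8015 - 0.1*-16.809 = -1.1206
Step 2: grad_x = 2*2*-0.3565 = -1.4258, grad_y = 2*3*-1.1206 = -6.7236
  x_2 = -0.3565 - 0.1*-1.4258 = -0.2139
  y_2 = -1.1206 - 0.1*-6.7236 = -0.4482
Step 3: grad_x = 2*2*-0.2139 = -0.8555, grad_y = 2*3*-0.4482 = -2.6894
  x_3 = -0.2139 - 0.1*-0.8555 = -0.1283
  y_3 = -0.4482 - 0.1*-2.6894 = -0.1793
Step 4: grad_x = 2*2*-0.1283 = -0.5133, grad_y = 2*3*-0.1793 = -1.0758
  x_4 = -0.1283 - 0.1*-0.5133 = -0.077
  y_4 = -0.1793 - 0.1*-1.0758 = -0.0717
f(-0.077, -0.0717) = 2*(-0.077)^2 + 3*(-0.0717)^2 = 0.0273


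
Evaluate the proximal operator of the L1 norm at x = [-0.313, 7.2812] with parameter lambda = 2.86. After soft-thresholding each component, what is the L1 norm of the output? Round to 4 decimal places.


Soft-thresholding with lambda = 2.86:
prox(-0.313) = sign(-0.313)*max(|-0.313| - 2.86, 0) = 0.0
prox(7.2812) = sign(7.2812)*max(|7.2812| - 2.86, 0) = 4.4212
prox(x) = [0.0, 4.4212]
||prox(x)||_1 = 0.0 + 4.4212 = 4.4212


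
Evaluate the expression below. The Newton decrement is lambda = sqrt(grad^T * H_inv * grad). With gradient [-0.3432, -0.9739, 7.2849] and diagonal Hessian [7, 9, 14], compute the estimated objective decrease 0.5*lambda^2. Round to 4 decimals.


Step 1: H is diagonal, so H^(-1) * g = [-0.049, -0.1082, 0.5204].
Step 2: g^T H^(-1) g = sum_i g_i^2 / H_ii
  = (-0.3432)^2/7 + (-0.9739)^2/9 + (7.2849)^2/14
  = 0.0168 + 0.1054 + 3.7907 = 3.9129
Step 3: Objective decrease = 0.5 * g^T H^(-1) g = 1.9565


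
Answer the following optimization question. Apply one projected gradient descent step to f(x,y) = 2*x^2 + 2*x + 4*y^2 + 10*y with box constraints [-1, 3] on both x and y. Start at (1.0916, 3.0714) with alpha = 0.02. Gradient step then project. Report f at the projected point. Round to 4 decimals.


Step 1: Compute gradient at (1.0916, 3.0714).
grad_x = 2*2*1.0916 + 2 = 6.3664
grad_y = 2*4*3.0714 + 10 = 34.5712
Step 2: Gradient step.
x_raw = 1.0916 - 0.02*6.3664 = 0.9643
y_raw = 3.0714 - 0.02*34.5712 = 2.38
Step 3: Project onto [-1, 3].
x_proj = clip(0.9643) = 0.9643
y_proj = clip(2.38) = 2.38
Step 4: Evaluate f.
f(0.9643, 2.38) = 50.2451


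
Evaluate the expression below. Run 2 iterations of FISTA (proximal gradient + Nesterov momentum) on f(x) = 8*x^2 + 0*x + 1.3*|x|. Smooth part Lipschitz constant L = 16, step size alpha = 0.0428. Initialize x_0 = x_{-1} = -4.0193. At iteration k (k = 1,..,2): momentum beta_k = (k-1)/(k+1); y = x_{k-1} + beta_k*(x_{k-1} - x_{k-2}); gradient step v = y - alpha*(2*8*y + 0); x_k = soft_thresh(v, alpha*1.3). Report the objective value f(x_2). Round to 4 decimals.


FISTA on f(x) = 8*x^2 + 0*x + 1.3*|x|
L = 16, alpha = 0.0428
Iteration 1: beta = 0.0, y = -4.0193 + 0.0*(-4.0193 + 4.0193) = -4.0193
  grad(y) = -64.3088, v = y - alpha*grad = -1.2669
  prox(v) = soft_thresh(-1.2669, 0.0556) = -1.2112
Iteration 2: beta = 0.3333, y = -1.2112 + 0.3333*(-1.2112 + 4.0193) = -0.2752
  grad(y) = -4.4036, v = y - alpha*grad = -0.0868
  prox(v) = soft_thresh(-0.0868, 0.0556) = -0.0311
f(x_2) = 8*(-0.0311)^2 + 0*(-0.0311) + 1.3*|-0.0311| = 0.0482


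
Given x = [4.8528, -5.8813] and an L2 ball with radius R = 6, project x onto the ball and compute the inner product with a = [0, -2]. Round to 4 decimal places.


Step 1: Compute ||x|| (intermediates to 6 decimals).
||x|| = sqrt(4.8528^2 + (-5.8813)^2) = 7.624917
Step 2: Project.
Since ||x|| > R, scale = R/||x|| = 6/7.624917 = 0.786894, proj(x) = scale * x
proj(x) = [3.818639, -4.62796]
Step 3: Dot product.
a^T * proj(x) = 0*3.818639 - 2*(-4.62796) = 9.2559


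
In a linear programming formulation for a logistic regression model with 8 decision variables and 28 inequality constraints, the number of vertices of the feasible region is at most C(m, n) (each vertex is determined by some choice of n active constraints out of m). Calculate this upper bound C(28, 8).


Each vertex corresponds to some choice of n active constraints out of m, so the number of vertices is at most C(m, n) = m! / (n!(m-n)!).
m = 28, n = 8
Numerator: 28 * 27 * 26 * 25 * 24 * 23 * 22 * 21
Denominator: 8! = 40320
C(28, 8) = 3108105


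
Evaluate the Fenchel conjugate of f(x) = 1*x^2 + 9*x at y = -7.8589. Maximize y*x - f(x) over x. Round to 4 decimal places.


f*(y) = sup_x {y*x - a*x^2 - b*x} = sup_x {(y-b)*x - a*x^2}
FOC: (y - b) - 2a*x = 0 => x* = (y - b)/(2a)
x* = (-7.8589 - 9)/(2*1) = -8.4295
f*(-7.8589) = (y-b)^2/(4a) = (-7.8589 - 9)^2/(4*1)
= 284.2225/4 = 71.0556


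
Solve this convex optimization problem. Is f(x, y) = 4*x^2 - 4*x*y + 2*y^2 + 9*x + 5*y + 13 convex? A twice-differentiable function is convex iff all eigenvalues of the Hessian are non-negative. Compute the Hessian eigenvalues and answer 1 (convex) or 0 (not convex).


The Hessian of f(x,y) = 4*x^2 - 4*x*y + 2*y^2 + 9*x + 5*y + 13 is:
H = [[8, -4], [-4, 4]]
Trace = 8 + 4 = 12
Determinant = 8*4 - (-4)^2 = 16
Discriminant = (12)^2 - 4*16 = 80.0
Eigenvalues: lambda_1 = 1.5279, lambda_2 = 10.4721
The function is convex.

1


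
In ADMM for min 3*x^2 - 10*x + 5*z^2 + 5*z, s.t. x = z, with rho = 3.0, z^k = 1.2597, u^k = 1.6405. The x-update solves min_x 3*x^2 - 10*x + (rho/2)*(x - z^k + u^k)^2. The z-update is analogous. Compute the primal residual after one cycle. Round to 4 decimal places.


ADMM iteration with rho = 3.0, z^k = 1.2597, u^k = 1.6405
Step 1: x-update.
Minimize 3*x^2 - 10*x + (3.0/2)*(x - 1.2597 + 1.6405)^2
FOC: (2*3 + 3.0)*x = 10 + 3.0*(1.2597 - 1.6405)
x^{k+1} = 0.9842
Step 2: z-update.
Minimize 5*z^2 + 5*z + (3.0/2)*(0.9842 - z + 1.6405)^2
FOC: (2*5 + 3.0)*z = -5 + 3.0*(0.9842 + 1.6405)
z^{k+1} = 0.2211
Step 3: u-update.
u^{k+1} = 1.6405 + 0.9842 - 0.2211 = 2.4036
Step 4: Primal residual = |0.9842 - 0.2211| = 0.7631


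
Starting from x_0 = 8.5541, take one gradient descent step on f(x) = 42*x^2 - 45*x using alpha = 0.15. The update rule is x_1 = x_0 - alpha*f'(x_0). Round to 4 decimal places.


We compute the gradient at x_0 and apply the update.
f'(x) = 84*x - 45
f'(8.5541) = 84*8.5541 - 45 = 673.5444
x_1 = 8.5541 - 0.15*673.5444 = -92.4776


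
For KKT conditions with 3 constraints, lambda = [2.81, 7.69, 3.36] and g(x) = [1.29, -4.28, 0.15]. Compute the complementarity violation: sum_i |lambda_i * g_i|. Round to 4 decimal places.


KKT complementary slackness check:
lambda_1 * g_1 = 2.81 * 1.29 = 3.6249
lambda_2 * g_2 = 7.69 * -4.28 = -32.9132
lambda_3 * g_3 = 3.36 * 0.15 = 0.504
Total violation = 3.6249 + 32.9132 + 0.504 = 37.0421


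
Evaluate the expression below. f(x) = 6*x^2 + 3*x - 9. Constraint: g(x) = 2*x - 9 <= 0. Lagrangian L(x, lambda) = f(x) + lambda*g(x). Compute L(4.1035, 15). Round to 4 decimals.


Step 1: Evaluate f(x).
f(4.1035) = 6*4.1035^2 + 3*4.1035 - 9 = 104.3428
Step 2: Evaluate g(x).
g(4.1035) = 2*4.1035 - 9 = -0.793
Step 3: Compute Lagrangian.
L = 104.3428 + 15*-0.793 = 92.4478


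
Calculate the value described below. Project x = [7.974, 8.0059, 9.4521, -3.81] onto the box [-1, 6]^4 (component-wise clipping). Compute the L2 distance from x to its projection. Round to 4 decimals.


Project each component onto [-1, 6].
clip(7.974) = 6.0, clip(8.0059) = 6.0, clip(9.4521) = 6.0, clip(-3.81) = -1.0
Projection = [6.0, 6.0, 6.0, -1.0]
Squared diffs: [3.8967, 4.0236, 11.917, 7.8961]
Distance = sqrt(27.7334) = 5.2663


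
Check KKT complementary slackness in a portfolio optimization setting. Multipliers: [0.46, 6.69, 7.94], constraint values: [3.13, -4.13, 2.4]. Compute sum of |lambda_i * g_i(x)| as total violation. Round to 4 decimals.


KKT complementary slackness check:
lambda_1 * g_1 = 0.46 * 3.13 = 1.4398
lambda_2 * g_2 = 6.69 * -4.13 = -27.6297
lambda_3 * g_3 = 7.94 * 2.4 = 19.056
Total violation = 1.4398 + 27.6297 + 19.056 = 48.1255


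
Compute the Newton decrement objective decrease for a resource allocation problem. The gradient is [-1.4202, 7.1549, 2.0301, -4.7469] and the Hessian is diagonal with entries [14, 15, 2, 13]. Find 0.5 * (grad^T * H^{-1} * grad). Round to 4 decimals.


Step 1: H is diagonal, so H^(-1) * g = [-0.1014, 0.477, 1.0151, -0.3651].
Step 2: g^T H^(-1) g = sum_i g_i^2 / H_ii
  = (-1.4202)^2/14 + (7.1549)^2/15 + (2.0301)^2/2 + (-4.7469)^2/13
  = 0.1441 + 3.4128 + 2.0607 + 1.7333 = 7.3509
Step 3: Objective decrease = 0.5 * g^T H^(-1) g = 3.6754


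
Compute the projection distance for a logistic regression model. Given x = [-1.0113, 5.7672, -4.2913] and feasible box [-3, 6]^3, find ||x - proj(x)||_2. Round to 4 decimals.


Project each component onto [-3, 6].
clip(-1.0113) = -1.0113, clip(5.7672) = 5.7672, clip(-4.2913) = -3.0
Projection = [-1.0113, 5.7672, -3.0]
Squared diffs: [0.0, 0.0, 1.6675]
Distance = sqrt(1.6675) = 1.2913


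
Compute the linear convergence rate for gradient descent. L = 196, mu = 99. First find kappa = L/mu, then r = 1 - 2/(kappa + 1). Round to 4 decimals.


Step 1: Compute the condition number.
kappa = L/mu = 196/99 = 1.9798
Step 2: Compute the convergence rate.
r = 1 - 2/(kappa + 1) = 1 - 2*mu/(L + mu) = (L - mu)/(L + mu) = 97/295 = 0.3288


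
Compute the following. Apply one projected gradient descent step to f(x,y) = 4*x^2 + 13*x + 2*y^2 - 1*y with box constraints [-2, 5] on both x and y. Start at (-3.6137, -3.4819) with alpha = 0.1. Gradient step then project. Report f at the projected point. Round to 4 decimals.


Step 1: Compute gradient at (-3.6137, -3.4819).
grad_x = 2*4*-3.6137 + 13 = -15.9096
grad_y = 2*2*-3.4819 - 1 = -14.9276
Step 2: Gradient step.
x_raw = -3.6137 - 0.1*-15.9096 = -2.0227
y_raw = -3.4819 - 0.1*-14.9276 = -1.9891
Step 3: Project onto [-2, 5].
x_proj = clip(-2.0227) = -2.0
y_proj = clip(-1.9891) = -1.9891
Step 4: Evaluate f.
f(-2.0, -1.9891) = -0.0975


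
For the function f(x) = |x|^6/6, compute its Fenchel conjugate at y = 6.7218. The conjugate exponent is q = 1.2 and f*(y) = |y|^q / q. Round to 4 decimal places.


The conjugate exponent q satisfies 1/p + 1/q = 1.
p = 6, so q = 6/(6 - 1) = 1.2
|y|^q = 6.7218^1.2 = 9.8397
f*(6.7218) = 9.8397 / 1.2 = 8.1998


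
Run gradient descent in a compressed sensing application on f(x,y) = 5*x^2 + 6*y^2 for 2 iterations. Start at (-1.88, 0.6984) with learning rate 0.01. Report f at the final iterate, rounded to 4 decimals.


Gradient descent on f(x,y) = 5*x^2 + 6*y^2.
Starting point: (-1.88, 0.6984), alpha = 0.01
Step 1: grad_x = 2*5*-1.88 = -18.8, grad_y = 2*6*0.6984 = 8.3808
  x_1 = -1.88 - 0.01*-18.8 = -1.692
  y_1 = 0.6984 - 0.01*8.3808 = 0.6146
Step 2: grad_x = 2*5*-1.692 = -16.92, grad_y = 2*6*0.6146 = 7.3751
  x_2 = -1.692 - 0.01*-16.92 = -1.5228
  y_2 = 0.6146 - 0.01*7.3751 = 0.5408
f(-1.5228, 0.5408) = 5*(-1.5228)^2 + 6*0.5408^2 = 13.3497


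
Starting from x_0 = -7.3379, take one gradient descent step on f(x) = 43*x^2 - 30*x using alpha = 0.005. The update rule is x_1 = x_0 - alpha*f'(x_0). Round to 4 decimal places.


We compute the gradient at x_0 and apply the update.
f'(x) = 86*x - 30
f'(-7.3379) = 86*-7.3379 - 30 = -661.0594
x_1 = -7.3379 - 0.005*-661.0594 = -4.0326


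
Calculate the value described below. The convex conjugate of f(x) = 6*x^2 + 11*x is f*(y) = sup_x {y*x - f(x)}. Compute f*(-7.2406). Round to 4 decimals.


f*(y) = sup_x {y*x - a*x^2 - b*x} = sup_x {(y-b)*x - a*x^2}
FOC: (y - b) - 2a*x = 0 => x* = (y - b)/(2a)
x* = (-7.2406 - 11)/(2*6) = -1.5201
f*(-7.2406) = (y-b)^2/(4a) = (-7.2406 - 11)^2/(4*6)
= 332.7195/24 = 13.8633


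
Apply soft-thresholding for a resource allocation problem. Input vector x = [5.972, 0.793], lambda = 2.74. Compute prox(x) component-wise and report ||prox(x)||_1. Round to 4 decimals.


Soft-thresholding with lambda = 2.74:
prox(5.972) = sign(5.972)*max(|5.972| - 2.74, 0) = 3.232
prox(0.793) = sign(0.793)*max(|0.793| - 2.74, 0) = 0.0
prox(x) = [3.232, 0.0]
||prox(x)||_1 = 3.232 + 0.0 = 3.232


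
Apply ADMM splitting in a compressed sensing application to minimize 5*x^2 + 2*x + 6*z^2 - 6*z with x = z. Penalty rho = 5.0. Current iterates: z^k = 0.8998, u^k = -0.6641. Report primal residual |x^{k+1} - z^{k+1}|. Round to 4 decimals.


ADMM iteration with rho = 5.0, z^k = 0.8998, u^k = -0.6641
Step 1: x-update.
Minimize 5*x^2 + 2*x + (5.0/2)*(x - 0.8998 - 0.6641)^2
FOC: (2*5 + 5.0)*x = -2 + 5.0*(0.8998 + 0.6641)
x^{k+1} = 0.388
Step 2: z-update.
Minimize 6*z^2 - 6*z + (5.0/2)*(0.388 - z - 0.6641)^2
FOC: (2*6 + 5.0)*z = 6 + 5.0*(0.388 - 0.6641)
z^{k+1} = 0.2717
Step 3: u-update.
u^{k+1} = -0.6641 + 0.388 - 0.2717 = -0.5479
Step 4: Primal residual = |0.388 - 0.2717| = 0.1162


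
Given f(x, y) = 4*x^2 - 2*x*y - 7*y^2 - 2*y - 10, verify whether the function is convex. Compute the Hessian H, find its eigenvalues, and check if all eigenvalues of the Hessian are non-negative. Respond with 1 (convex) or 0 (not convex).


The Hessian of f(x,y) = 4*x^2 - 2*x*y - 7*y^2 - 2*y - 10 is:
H = [[8, -2], [-2, -14]]
Trace = 8 - 14 = -6
Determinant = 8*-14 - (-2)^2 = -116
Discriminant = (-6)^2 - 4*-116 = 500.0
Eigenvalues: lambda_1 = -14.1803, lambda_2 = 8.1803
The function is not convex.

0


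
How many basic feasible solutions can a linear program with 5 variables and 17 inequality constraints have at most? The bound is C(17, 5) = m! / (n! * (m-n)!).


Each vertex corresponds to some choice of n active constraints out of m, so the number of vertices is at most C(m, n) = m! / (n!(m-n)!).
m = 17, n = 5
Numerator: 17 * 16 * 15 * 14 * 13
Denominator: 5! = 120
C(17, 5) = 6188


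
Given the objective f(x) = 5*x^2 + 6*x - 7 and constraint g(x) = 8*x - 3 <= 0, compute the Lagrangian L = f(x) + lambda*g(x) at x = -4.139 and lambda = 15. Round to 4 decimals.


Step 1: Evaluate f(x).
f(-4.139) = 5*(-4.139)^2 + 6*(-4.139) - 7 = 53.8226
Step 2: Evaluate g(x).
g(-4.139) = 8*-4.139 - 3 = -36.112
Step 3: Compute Lagrangian.
L = 53.8226 + 15*-36.112 = -487.8574


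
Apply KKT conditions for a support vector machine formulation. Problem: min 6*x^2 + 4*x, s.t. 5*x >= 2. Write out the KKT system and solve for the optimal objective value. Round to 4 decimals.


Step 1: Try lambda = 0 (constraint inactive).
x_unc = -4/(2*6) = -0.3333
Check: 5*-0.3333 = -1.6665 < 2 -- violated!
Step 2: Constraint must be active: 5*x = 2
x* = 2/5 = 0.4
lambda = (2*6*0.4 + 4)/5 = 1.76
Step 3: Compute optimal value.
f(x*) = 6*0.4^2 + 4*0.4 = 2.56


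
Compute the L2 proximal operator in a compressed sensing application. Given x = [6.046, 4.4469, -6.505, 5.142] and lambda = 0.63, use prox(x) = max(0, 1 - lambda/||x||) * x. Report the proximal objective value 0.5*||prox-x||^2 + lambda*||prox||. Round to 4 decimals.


Step 1: Compute ||x||.
||x|| = 11.1841
Step 2: Compute scaling factor.
scale = max(0, 1 - 0.63/11.1841) = 0.9437
Step 3: prox(x) = [5.7054, 4.1964, -6.1386, 4.8524]
||prox(x)|| = 10.5541
Step 4: Proximal objective.
0.5*||prox-x||^2 = 0.1985
lambda*||prox|| = 6.6491
Total = 6.8475


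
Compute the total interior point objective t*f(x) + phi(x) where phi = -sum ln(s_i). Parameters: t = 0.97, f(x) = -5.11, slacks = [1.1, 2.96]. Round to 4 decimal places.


Step 1: Compute log-barrier.
ln values: [0.0953, 1.0852]
phi = -(0.0953 + 1.0852) = -1.1805
Step 2: Compute augmented objective.
t*f(x) = 0.97*-5.11 = -4.9567
Total = -4.9567 - 1.1805 = -6.1372


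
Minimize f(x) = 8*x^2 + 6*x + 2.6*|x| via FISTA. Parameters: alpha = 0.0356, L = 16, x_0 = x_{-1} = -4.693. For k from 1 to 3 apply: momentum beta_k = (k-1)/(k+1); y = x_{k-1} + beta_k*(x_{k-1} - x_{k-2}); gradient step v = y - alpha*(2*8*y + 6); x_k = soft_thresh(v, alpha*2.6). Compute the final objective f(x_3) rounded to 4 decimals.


FISTA on f(x) = 8*x^2 + 6*x + 2.6*|x|
L = 16, alpha = 0.0356
Iteration 1: beta = 0.0, y = -4.693 + 0.0*(-4.693 + 4.693) = -4.693
  grad(y) = -69.088, v = y - alpha*grad = -2.2335
  prox(v) = soft_thresh(-2.2335, 0.0926) = -2.1409
Iteration 2: beta = 0.3333, y = -2.1409 + 0.3333*(-2.1409 + 4.693) = -1.2902
  grad(y) = -14.6434, v = y - alpha*grad = -0.7689
  prox(v) = soft_thresh(-0.7689, 0.0926) = -0.6763
Iteration 3: beta = 0.5, y = -0.6763 + 0.5*(-0.6763 + 2.1409) = 0.0559
  grad(y) = 6.8949, v = y - alpha*grad = -0.1895
  prox(v) = soft_thresh(-0.1895, 0.0926) = -0.097
f(x_3) = 8*(-0.097)^2 + 6*(-0.097) + 2.6*|-0.097| = -0.2545


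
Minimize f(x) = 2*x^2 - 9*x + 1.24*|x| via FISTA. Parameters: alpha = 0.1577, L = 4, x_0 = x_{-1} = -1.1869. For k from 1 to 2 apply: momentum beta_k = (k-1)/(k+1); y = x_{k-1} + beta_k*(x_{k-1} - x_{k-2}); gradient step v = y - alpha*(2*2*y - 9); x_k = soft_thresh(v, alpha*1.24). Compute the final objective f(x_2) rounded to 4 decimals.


FISTA on f(x) = 2*x^2 - 9*x + 1.24*|x|
L = 4, alpha = 0.1577
Iteration 1: beta = 0.0, y = -1.1869 + 0.0*(-1.1869 + 1.1869) = -1.1869
  grad(y) = -13.7476, v = y - alpha*grad = 0.9811
  prox(v) = soft_thresh(0.9811, 0.1955) = 0.7855
Iteration 2: beta = 0.3333, y = 0.7855 + 0.3333*(0.7855 + 1.1869) = 1.443
  grad(y) = -3.2279, v = y - alpha*grad = 1.9521
  prox(v) = soft_thresh(1.9521, 0.1955) = 1.7565
f(x_2) = 2*1.7565^2 - 9*1.7565 + 1.24*|1.7565| = -7.4599


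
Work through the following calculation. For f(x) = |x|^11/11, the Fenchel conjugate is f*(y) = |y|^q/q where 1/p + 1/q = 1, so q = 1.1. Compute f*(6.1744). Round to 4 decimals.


The conjugate exponent q satisfies 1/p + 1/q = 1.
p = 11, so q = 11/(11 - 1) = 1.1
|y|^q = 6.1744^1.1 = 7.4072
f*(6.1744) = 7.4072 / 1.1 = 6.7338


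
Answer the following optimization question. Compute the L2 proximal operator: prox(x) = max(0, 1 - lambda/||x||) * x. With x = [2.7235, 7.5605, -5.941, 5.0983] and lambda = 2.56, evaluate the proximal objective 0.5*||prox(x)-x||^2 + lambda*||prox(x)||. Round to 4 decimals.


Step 1: Compute ||x||.
||x|| = 11.219
Step 2: Compute scaling factor.
scale = max(0, 1 - 2.56/11.219) = 0.7718
Step 3: prox(x) = [2.102, 5.8353, -4.5854, 3.935]
||prox(x)|| = 8.659
Step 4: Proximal objective.
0.5*||prox-x||^2 = 3.2768
lambda*||prox|| = 22.167
Total = 25.4439


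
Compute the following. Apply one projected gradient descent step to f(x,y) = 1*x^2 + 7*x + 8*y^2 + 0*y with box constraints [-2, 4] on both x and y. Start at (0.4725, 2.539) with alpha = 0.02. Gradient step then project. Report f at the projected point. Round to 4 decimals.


Step 1: Compute gradient at (0.4725, 2.539).
grad_x = 2*1*0.4725 + 7 = 7.945
grad_y = 2*8*2.539 + 0 = 40.624
Step 2: Gradient step.
x_raw = 0.4725 - 0.02*7.945 = 0.3136
y_raw = 2.539 - 0.02*40.624 = 1.7265
Step 3: Project onto [-2, 4].
x_proj = clip(0.3136) = 0.3136
y_proj = clip(1.7265) = 1.7265
Step 4: Evaluate f.
f(0.3136, 1.7265) = 26.1405


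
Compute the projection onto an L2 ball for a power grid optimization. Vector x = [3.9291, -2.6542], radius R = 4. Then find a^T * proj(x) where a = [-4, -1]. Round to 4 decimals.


Step 1: Compute ||x|| (intermediates to 6 decimals).
||x|| = sqrt(3.9291^2 + (-2.6542)^2) = 4.741582
Step 2: Project.
Since ||x|| > R, scale = R/||x|| = 4/4.741582 = 0.8436, proj(x) = scale * x
proj(x) = [3.314589, -2.239083]
Step 3: Dot product.
a^T * proj(x) = -4*3.314589 - 1*(-2.239083) = -11.0193


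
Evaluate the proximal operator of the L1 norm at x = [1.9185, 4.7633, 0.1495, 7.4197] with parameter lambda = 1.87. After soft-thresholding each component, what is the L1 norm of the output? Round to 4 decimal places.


Soft-thresholding with lambda = 1.87:
prox(1.9185) = sign(1.9185)*max(|1.9185| - 1.87, 0) = 0.0485
prox(4.7633) = sign(4.7633)*max(|4.7633| - 1.87, 0) = 2.8933
prox(0.1495) = sign(0.1495)*max(|0.1495| - 1.87, 0) = 0.0
prox(7.4197) = sign(7.4197)*max(|7.4197| - 1.87, 0) = 5.5497
prox(x) = [0.0485, 2.8933, 0.0, 5.5497]
||prox(x)||_1 = 0.0485 + 2.8933 + 0.0 + 5.5497 = 8.4915


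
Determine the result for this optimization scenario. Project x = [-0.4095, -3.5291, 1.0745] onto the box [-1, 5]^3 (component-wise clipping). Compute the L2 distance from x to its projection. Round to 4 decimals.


Project each component onto [-1, 5].
clip(-0.4095) = -0.4095, clip(-3.5291) = -1.0, clip(1.0745) = 1.0745
Projection = [-0.4095, -1.0, 1.0745]
Squared diffs: [0.0, 6.3963, 0.0]
Distance = sqrt(6.3963) = 2.5291


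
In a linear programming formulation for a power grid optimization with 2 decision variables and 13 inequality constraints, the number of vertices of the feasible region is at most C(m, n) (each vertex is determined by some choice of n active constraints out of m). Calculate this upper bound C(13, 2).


Each vertex corresponds to some choice of n active constraints out of m, so the number of vertices is at most C(m, n) = m! / (n!(m-n)!).
m = 13, n = 2
Numerator: 13 * 12
Denominator: 2! = 2
C(13, 2) = 78


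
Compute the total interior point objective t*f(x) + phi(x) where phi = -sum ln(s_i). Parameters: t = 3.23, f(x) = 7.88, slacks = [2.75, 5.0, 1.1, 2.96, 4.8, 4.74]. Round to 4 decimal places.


Step 1: Compute log-barrier.
ln values: [1.0116, 1.6094, 0.0953, 1.0852, 1.5686, 1.556]
phi = -(1.0116 + 1.6094 + 0.0953 + 1.0852 + 1.5686 + 1.556) = -6.9262
Step 2: Compute augmented objective.
t*f(x) = 3.23*7.88 = 25.4524
Total = 25.4524 - 6.9262 = 18.5262


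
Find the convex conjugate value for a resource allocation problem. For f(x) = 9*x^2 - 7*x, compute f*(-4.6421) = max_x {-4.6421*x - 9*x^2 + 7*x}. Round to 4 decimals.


f*(y) = sup_x {y*x - a*x^2 - b*x} = sup_x {(y-b)*x - a*x^2}
FOC: (y - b) - 2a*x = 0 => x* = (y - b)/(2a)
x* = (-4.6421 + 7)/(2*9) = 0.131
f*(-4.6421) = (y-b)^2/(4a) = (-4.6421 + 7)^2/(4*9)
= 5.5597/36 = 0.1544


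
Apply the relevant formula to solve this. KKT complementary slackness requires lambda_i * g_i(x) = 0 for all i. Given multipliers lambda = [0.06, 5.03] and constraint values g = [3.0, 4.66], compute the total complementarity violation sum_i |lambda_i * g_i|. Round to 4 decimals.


KKT complementary slackness check:
lambda_1 * g_1 = 0.06 * 3.0 = 0.18
lambda_2 * g_2 = 5.03 * 4.66 = 23.4398
Total violation = 0.18 + 23.4398 = 23.6198


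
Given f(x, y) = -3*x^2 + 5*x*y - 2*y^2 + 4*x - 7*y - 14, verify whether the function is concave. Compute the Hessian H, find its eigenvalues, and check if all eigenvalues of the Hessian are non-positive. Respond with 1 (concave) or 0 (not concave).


The Hessian of f(x,y) = -3*x^2 + 5*x*y - 2*y^2 + 4*x - 7*y - 14 is:
H = [[-6, 5], [5, -4]]
Trace = -6 - 4 = -10
Determinant = -6*-4 - (5)^2 = -1
Discriminant = (-10)^2 - 4*-1 = 104.0
Eigenvalues: lambda_1 = -10.099, lambda_2 = 0.099
The function is not concave.

0


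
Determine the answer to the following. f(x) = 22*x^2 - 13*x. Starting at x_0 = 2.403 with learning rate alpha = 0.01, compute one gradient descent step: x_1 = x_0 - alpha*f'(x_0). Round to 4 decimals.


We compute the gradient at x_0 and apply the update.
f'(x) = 44*x - 13
f'(2.403) = 44*2.403 - 13 = 92.732
x_1 = 2.403 - 0.01*92.732 = 1.4757


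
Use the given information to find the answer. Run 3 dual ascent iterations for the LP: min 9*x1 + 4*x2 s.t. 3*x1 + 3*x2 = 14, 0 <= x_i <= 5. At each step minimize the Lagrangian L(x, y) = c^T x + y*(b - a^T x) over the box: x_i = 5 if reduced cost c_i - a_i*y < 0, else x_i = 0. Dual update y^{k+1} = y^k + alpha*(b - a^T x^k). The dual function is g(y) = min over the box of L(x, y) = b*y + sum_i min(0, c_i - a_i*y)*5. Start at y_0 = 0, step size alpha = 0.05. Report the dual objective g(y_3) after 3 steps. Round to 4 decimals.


Dual ascent for LP: min 9*x1 + 4*x2, 3*x1 + 3*x2 = 14, 0 <= x_i <= 5
Step 1: y^k = 0.0, reduced costs: (9.0, 4.0)
  x^k = (0.0, 0.0), subgradient = b - a^T x = 14.0
  y^{k+1} = 0.0 + 0.05*14.0 = 0.7
Step 2: y^k = 0.7, reduced costs: (6.9, 1.9)
  x^k = (0.0, 0.0), subgradient = b - a^T x = 14.0
  y^{k+1} = 0.7 + 0.05*14.0 = 1.4
Step 3: y^k = 1.4, reduced costs: (4.8, -0.2)
  x^k = (0.0, 5.0), subgradient = b - a^T x = -1.0
  y^{k+1} = 1.4 + 0.05*-1.0 = 1.35
Dual objective at y_3 = 1.35: reduced costs (4.95, -0.05), box minimizer x = (0.0, 5.0)
g(y_3) = b*y + (c1 - a1*y)*x1 + (c2 - a2*y)*x2 = 14*1.35 + 4.95*0.0 + (-0.05)*5.0 = 18.9 + 0.0 - 0.25 = 18.65


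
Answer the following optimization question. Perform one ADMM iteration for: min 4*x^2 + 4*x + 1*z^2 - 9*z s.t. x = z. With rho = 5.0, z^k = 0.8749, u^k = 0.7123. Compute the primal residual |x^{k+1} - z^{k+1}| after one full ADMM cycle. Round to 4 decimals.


ADMM iteration with rho = 5.0, z^k = 0.8749, u^k = 0.7123
Step 1: x-update.
Minimize 4*x^2 + 4*x + (5.0/2)*(x - 0.8749 + 0.7123)^2
FOC: (2*4 + 5.0)*x = -4 + 5.0*(0.8749 - 0.7123)
x^{k+1} = -0.2452
Step 2: z-update.
Minimize 1*z^2 - 9*z + (5.0/2)*(-0.2452 - z + 0.7123)^2
FOC: (2*1 + 5.0)*z = 9 + 5.0*(-0.2452 + 0.7123)
z^{k+1} = 1.6194
Step 3: u-update.
u^{k+1} = 0.7123 - 0.2452 - 1.6194 = -1.1522
Step 4: Primal residual = |-0.2452 - 1.6194| = 1.8645


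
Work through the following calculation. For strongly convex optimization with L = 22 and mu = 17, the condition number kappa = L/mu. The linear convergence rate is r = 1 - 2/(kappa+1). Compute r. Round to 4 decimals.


Step 1: Compute the condition number.
kappa = L/mu = 22/17 = 1.2941
Step 2: Compute the convergence rate.
r = 1 - 2/(kappa + 1) = 1 - 2*mu/(L + mu) = (L - mu)/(L + mu) = 5/39 = 0.1282


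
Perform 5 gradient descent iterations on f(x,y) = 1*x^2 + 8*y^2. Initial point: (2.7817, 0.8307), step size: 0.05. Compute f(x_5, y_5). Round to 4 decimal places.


Gradient descent on f(x,y) = 1*x^2 + 8*y^2.
Starting point: (2.7817, 0.8307), alpha = 0.05
Step 1: grad_x = 2*1*2.7817 = 5.5634, grad_y = 2*8*0.8307 = 13.2912
  x_1 = 2.7817 - 0.05*5.5634 = 2.5035
  y_1 = 0.8307 - 0.05*13.2912 = 0.1661
Step 2: grad_x = 2*1*2.5035 = 5.0071, grad_y = 2*8*0.1661 = 2.6582
  x_2 = 2.5035 - 0.05*5.0071 = 2.2532
  y_2 = 0.1661 - 0.05*2.6582 = 0.0332
Step 3: grad_x = 2*1*2.2532 = 4.5064, grad_y = 2*8*0.0332 = 0.5316
  x_3 = 2.2532 - 0.05*4.5064 = 2.0279
  y_3 = 0.0332 - 0.05*0.5316 = 0.0066
Step 4: grad_x = 2*1*2.0279 = 4.0557, grad_y = 2*8*0.0066 = 0.1063
  x_4 = 2.0279 - 0.05*4.0557 = 1.8251
  y_4 = 0.0066 - 0.05*0.1063 = 0.0013
Step 5: grad_x = 2*1*1.8251 = 3.6501, grad_y = 2*8*0.0013 = 0.0213
  x_5 = 1.8251 - 0.05*3.6501 = 1.6426
  y_5 = 0.0013 - 0.05*0.0213 = 0.0003
f(1.6426, 0.0003) = 1*1.6426^2 + 8*0.0003^2 = 2.698


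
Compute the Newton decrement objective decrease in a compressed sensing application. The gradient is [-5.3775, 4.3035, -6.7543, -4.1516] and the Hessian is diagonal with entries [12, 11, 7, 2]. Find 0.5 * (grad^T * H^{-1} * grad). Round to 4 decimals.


Step 1: H is diagonal, so H^(-1) * g = [-0.4481, 0.3912, -0.9649, -2.0758].
Step 2: g^T H^(-1) g = sum_i g_i^2 / H_ii
  = (-5.3775)^2/12 + (4.3035)^2/11 + (-6.7543)^2/7 + (-4.1516)^2/2
  = 2.4098 + 1.6836 + 6.5172 + 8.6179 = 19.2286
Step 3: Objective decrease = 0.5 * g^T H^(-1) g = 9.6143


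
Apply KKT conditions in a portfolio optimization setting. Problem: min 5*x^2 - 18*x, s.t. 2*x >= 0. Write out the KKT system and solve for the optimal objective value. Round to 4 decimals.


Step 1: Try lambda = 0 (constraint inactive).
Stationarity: 2*5*x - 18 = 0
x* = 18/(2*5) = 1.8
Check constraint: 2*1.8 = 3.6 >= 0 -- satisfied.
Step 2: Compute optimal value.
f(x*) = 5*1.8^2 - 18*1.8 = -16.2


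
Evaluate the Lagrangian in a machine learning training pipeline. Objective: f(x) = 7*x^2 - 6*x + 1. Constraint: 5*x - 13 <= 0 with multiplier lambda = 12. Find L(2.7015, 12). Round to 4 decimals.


Step 1: Evaluate f(x).
f(2.7015) = 7*2.7015^2 - 6*2.7015 + 1 = 35.8777
Step 2: Evaluate g(x).
g(2.7015) = 5*2.7015 - 13 = 0.5075
Step 3: Compute Lagrangian.
L = 35.8777 + 12*0.5075 = 41.9677


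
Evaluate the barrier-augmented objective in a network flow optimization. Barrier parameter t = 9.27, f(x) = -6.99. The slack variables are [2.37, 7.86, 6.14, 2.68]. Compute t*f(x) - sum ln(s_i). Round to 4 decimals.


Step 1: Compute log-barrier.
ln values: [0.8629, 2.0618, 1.8148, 0.9858]
phi = -(0.8629 + 2.0618 + 1.8148 + 0.9858) = -5.7253
Step 2: Compute augmented objective.
t*f(x) = 9.27*-6.99 = -64.7973
Total = -64.7973 - 5.7253 = -70.5226


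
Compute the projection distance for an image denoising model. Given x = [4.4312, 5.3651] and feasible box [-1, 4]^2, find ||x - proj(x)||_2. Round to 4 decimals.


Project each component onto [-1, 4].
clip(4.4312) = 4.0, clip(5.3651) = 4.0
Projection = [4.0, 4.0]
Squared diffs: [0.1859, 1.8635]
Distance = sqrt(2.0494) = 1.4316


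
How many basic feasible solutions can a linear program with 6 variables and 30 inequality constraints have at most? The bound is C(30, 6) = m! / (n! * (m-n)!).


Each vertex corresponds to some choice of n active constraints out of m, so the number of vertices is at most C(m, n) = m! / (n!(m-n)!).
m = 30, n = 6
Numerator: 30 * 29 * 28 * 27 * 26 * 25
Denominator: 6! = 720
C(30, 6) = 593775


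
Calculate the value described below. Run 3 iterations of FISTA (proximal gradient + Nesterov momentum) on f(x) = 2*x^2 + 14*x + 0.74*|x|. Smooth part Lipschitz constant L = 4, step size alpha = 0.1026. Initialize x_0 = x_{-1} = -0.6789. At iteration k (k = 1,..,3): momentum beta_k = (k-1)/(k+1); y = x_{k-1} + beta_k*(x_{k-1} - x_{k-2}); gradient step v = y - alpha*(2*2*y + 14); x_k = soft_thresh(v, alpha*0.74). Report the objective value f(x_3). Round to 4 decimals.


FISTA on f(x) = 2*x^2 + 14*x + 0.74*|x|
L = 4, alpha = 0.1026
Iteration 1: beta = 0.0, y = -0.6789 + 0.0*(-0.6789 + 0.6789) = -0.6789
  grad(y) = 11.2844, v = y - alpha*grad = -1.8367
  prox(v) = soft_thresh(-1.8367, 0.0759) = -1.7608
Iteration 2: beta = 0.3333, y = -1.7608 + 0.3333*(-1.7608 + 0.6789) = -2.1214
  grad(y) = 5.5145, v = y - alpha*grad = -2.6872
  prox(v) = soft_thresh(-2.6872, 0.0759) = -2.6112
Iteration 3: beta = 0.5, y = -2.6112 + 0.5*(-2.6112 + 1.7608) = -3.0365
  grad(y) = 1.8541, v = y - alpha*grad = -3.2267
  prox(v) = soft_thresh(-3.2267, 0.0759) = -3.1508
f(x_3) = 2*(-3.1508)^2 + 14*(-3.1508) + 0.74*|-3.1508| = -21.9245


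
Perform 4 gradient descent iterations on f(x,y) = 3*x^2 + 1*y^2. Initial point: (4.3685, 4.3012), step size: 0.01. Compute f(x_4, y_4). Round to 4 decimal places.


Gradient descent on f(x,y) = 3*x^2 + 1*y^2.
Starting point: (4.3685, 4.3012), alpha = 0.01
Step 1: grad_x = 2*3*4.3685 = 26.211, grad_y = 2*1*4.3012 = 8.6024
  x_1 = 4.3685 - 0.01*26.211 = 4.1064
  y_1 = 4.3012 - 0.01*8.6024 = 4.2152
Step 2: grad_x = 2*3*4.1064 = 24.6383, grad_y = 2*1*4.2152 = 8.4304
  x_2 = 4.1064 - 0.01*24.6383 = 3.86
  y_2 = 4.2152 - 0.01*8.4304 = 4.1309
Step 3: grad_x = 2*3*3.86 = 23.16, grad_y = 2*1*4.1309 = 8.2617
  x_3 = 3.86 - 0.01*23.16 = 3.6284
  y_3 = 4.1309 - 0.01*8.2617 = 4.0483
Step 4: grad_x = 2*3*3.6284 = 21.7704, grad_y = 2*1*4.0483 = 8.0965
  x_4 = 3.6284 - 0.01*21.7704 = 3.4107
  y_4 = 4.0483 - 0.01*8.0965 = 3.9673
f(3.4107, 3.9673) = 3*3.4107^2 + 1*3.9673^2 = 50.6381


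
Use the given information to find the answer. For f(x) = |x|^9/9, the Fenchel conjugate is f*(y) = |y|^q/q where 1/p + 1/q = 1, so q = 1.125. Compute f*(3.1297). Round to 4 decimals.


The conjugate exponent q satisfies 1/p + 1/q = 1.
p = 9, so q = 9/(9 - 1) = 1.125
|y|^q = 3.1297^1.125 = 3.6094
f*(3.1297) = 3.6094 / 1.125 = 3.2084


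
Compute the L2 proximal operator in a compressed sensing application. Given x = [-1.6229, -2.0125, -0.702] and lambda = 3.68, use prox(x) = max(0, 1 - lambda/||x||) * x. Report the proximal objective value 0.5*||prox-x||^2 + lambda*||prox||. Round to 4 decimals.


Step 1: Compute ||x||.
||x|| = 2.6789
Step 2: Compute scaling factor.
scale = max(0, 1 - 3.68/2.6789) = 0.0
Step 3: prox(x) = [-0.0, -0.0, -0.0]
||prox(x)|| = 0.0
Step 4: Proximal objective.
0.5*||prox-x||^2 = 3.5884
lambda*||prox|| = 0.0
Total = 3.5884


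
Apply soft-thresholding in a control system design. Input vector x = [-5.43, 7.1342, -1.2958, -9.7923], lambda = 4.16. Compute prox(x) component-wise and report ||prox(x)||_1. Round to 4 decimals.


Soft-thresholding with lambda = 4.16:
prox(-5.43) = sign(-5.43)*max(|-5.43| - 4.16, 0) = -1.27
prox(7.1342) = sign(7.1342)*max(|7.1342| - 4.16, 0) = 2.9742
prox(-1.2958) = sign(-1.2958)*max(|-1.2958| - 4.16, 0) = 0.0
prox(-9.7923) = sign(-9.7923)*max(|-9.7923| - 4.16, 0) = -5.6323
prox(x) = [-1.27, 2.9742, 0.0, -5.6323]
||prox(x)||_1 = 1.27 + 2.9742 + 0.0 + 5.6323 = 9.8765


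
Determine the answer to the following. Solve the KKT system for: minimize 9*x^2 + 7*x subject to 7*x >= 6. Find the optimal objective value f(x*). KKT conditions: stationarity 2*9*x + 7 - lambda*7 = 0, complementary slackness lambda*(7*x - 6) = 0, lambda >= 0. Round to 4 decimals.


Step 1: Try lambda = 0 (constraint inactive).
x_unc = -7/(2*9) = -0.3889
Check: 7*-0.3889 = -2.7223 < 6 -- violated!
Step 2: Constraint must be active: 7*x = 6
x* = 6/7 = 0.8571 (rounded; the exact value 6/7 is used below)
lambda = (2*9*(6/7) + 7)/7 = 3.2041
Step 3: Compute optimal value.
f(x*) = 9*(6/7)^2 + 7*(6/7) = 12.6122


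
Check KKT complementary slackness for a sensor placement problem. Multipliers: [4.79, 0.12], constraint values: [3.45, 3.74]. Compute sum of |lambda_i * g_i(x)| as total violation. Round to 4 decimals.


KKT complementary slackness check:
lambda_1 * g_1 = 4.79 * 3.45 = 16.5255
lambda_2 * g_2 = 0.12 * 3.74 = 0.4488
Total violation = 16.5255 + 0.4488 = 16.9743


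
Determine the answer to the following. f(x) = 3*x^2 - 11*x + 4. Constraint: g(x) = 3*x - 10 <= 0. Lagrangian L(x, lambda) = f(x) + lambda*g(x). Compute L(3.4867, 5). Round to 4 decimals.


Step 1: Evaluate f(x).
f(3.4867) = 3*3.4867^2 - 11*3.4867 + 4 = 2.1175
Step 2: Evaluate g(x).
g(3.4867) = 3*3.4867 - 10 = 0.4601
Step 3: Compute Lagrangian.
L = 2.1175 + 5*0.4601 = 4.418


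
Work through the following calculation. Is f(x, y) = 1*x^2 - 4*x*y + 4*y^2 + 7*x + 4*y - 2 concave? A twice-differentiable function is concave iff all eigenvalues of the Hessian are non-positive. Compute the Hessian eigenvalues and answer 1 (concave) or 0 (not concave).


The Hessian of f(x,y) = 1*x^2 - 4*x*y + 4*y^2 + 7*x + 4*y - 2 is:
H = [[2, -4], [-4, 8]]
Trace = 2 + 8 = 10
Determinant = 2*8 - (-4)^2 = 0
Discriminant = (10)^2 - 4*0 = 100.0
Eigenvalues: lambda_1 = 0.0, lambda_2 = 10.0
The function is not concave.

0


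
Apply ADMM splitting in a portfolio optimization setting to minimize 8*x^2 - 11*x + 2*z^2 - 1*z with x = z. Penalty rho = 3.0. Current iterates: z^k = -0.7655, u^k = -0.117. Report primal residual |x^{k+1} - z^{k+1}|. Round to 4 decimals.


ADMM iteration with rho = 3.0, z^k = -0.7655, u^k = -0.117
Step 1: x-update.
Minimize 8*x^2 - 11*x + (3.0/2)*(x + 0.7655 - 0.117)^2
FOC: (2*8 + 3.0)*x = 11 + 3.0*(-0.7655 + 0.117)
x^{k+1} = 0.4766
Step 2: z-update.
Minimize 2*z^2 - 1*z + (3.0/2)*(0.4766 - z - 0.117)^2
FOC: (2*2 + 3.0)*z = 1 + 3.0*(0.4766 - 0.117)
z^{k+1} = 0.297
Step 3: u-update.
u^{k+1} = -0.117 + 0.4766 - 0.297 = 0.0626
Step 4: Primal residual = |0.4766 - 0.297| = 0.1796


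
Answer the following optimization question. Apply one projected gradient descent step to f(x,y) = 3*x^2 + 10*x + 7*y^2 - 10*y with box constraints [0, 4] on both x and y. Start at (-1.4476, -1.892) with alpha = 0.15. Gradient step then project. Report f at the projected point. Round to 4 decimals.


Step 1: Compute gradient at (-1.4476, -1.892).
grad_x = 2*3*-1.4476 + 10 = 1.3144
grad_y = 2*7*-1.892 - 10 = -36.488
Step 2: Gradient step.
x_raw = -1.4476 - 0.15*1.3144 = -1.6448
y_raw = -1.892 - 0.15*-36.488 = 3.5812
Step 3: Project onto [0, 4].
x_proj = clip(-1.6448) = 0.0
y_proj = clip(3.5812) = 3.5812
Step 4: Evaluate f.
f(0.0, 3.5812) = 53.963


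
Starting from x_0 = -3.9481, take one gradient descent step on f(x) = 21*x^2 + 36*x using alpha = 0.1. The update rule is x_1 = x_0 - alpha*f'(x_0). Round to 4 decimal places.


We compute the gradient at x_0 and apply the update.
f'(x) = 42*x + 36
f'(-3.9481) = 42*-3.9481 + 36 = -129.8202
x_1 = -3.9481 - 0.1*-129.8202 = 9.0339


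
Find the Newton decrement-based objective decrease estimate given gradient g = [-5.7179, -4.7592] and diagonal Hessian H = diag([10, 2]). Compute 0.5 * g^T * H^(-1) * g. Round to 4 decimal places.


Step 1: H is diagonal, so H^(-1) * g = [-0.5718, -2.3796].
Step 2: g^T H^(-1) g = sum_i g_i^2 / H_ii
  = (-5.7179)^2/10 + (-4.7592)^2/2
  = 3.2694 + 11.325 = 14.5944
Step 3: Objective decrease = 0.5 * g^T H^(-1) g = 7.2972


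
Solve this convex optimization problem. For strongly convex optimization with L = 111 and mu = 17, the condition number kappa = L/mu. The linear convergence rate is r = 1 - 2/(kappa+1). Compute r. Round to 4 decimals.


Step 1: Compute the condition number.
kappa = L/mu = 111/17 = 6.5294
Step 2: Compute the convergence rate.
r = 1 - 2/(kappa + 1) = 1 - 2*mu/(L + mu) = (L - mu)/(L + mu) = 94/128 = 0.7344


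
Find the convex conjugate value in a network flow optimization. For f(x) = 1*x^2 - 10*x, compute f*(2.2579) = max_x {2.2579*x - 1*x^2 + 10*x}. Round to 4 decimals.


f*(y) = sup_x {y*x - a*x^2 - b*x} = sup_x {(y-b)*x - a*x^2}
FOC: (y - b) - 2a*x = 0 => x* = (y - b)/(2a)
x* = (2.2579 + 10)/(2*1) = 6.129
f*(2.2579) = (y-b)^2/(4a) = (2.2579 + 10)^2/(4*1)
= 150.2561/4 = 37.564


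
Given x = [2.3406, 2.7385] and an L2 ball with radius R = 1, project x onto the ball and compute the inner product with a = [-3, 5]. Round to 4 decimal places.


Step 1: Compute ||x|| (intermediates to 6 decimals).
||x|| = sqrt(2.3406^2 + 2.7385^2) = 3.60247
Step 2: Project.
Since ||x|| > R, scale = R/||x|| = 1/3.60247 = 0.277587, proj(x) = scale * x
proj(x) = [0.64972, 0.760172]
Step 3: Dot product.
a^T * proj(x) = -3*0.64972 + 5*0.760172 = 1.8517


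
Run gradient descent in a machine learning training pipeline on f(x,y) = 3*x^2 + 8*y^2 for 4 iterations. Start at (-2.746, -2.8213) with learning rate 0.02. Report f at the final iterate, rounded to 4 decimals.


Gradient descent on f(x,y) = 3*x^2 + 8*y^2.
Starting point: (-2.746, -2.8213), alpha = 0.02
Step 1: grad_x = 2*3*-2.746 = -16.476, grad_y = 2*8*-2.8213 = -45.1408
  x_1 = -2.746 - 0.02*-16.476 = -2.4165
  y_1 = -2.8213 - 0.02*-45.1408 = -1.9185
Step 2: grad_x = 2*3*-2.4165 = -14.4989, grad_y = 2*8*-1.9185 = -30.6957
  x_2 = -2.4165 - 0.02*-14.4989 = -2.1265
  y_2 = -1.9185 - 0.02*-30.6957 = -1.3046
Step 3: grad_x = 2*3*-2.1265 = -12.759, grad_y = 2*8*-1.3046 = -20.8731
  x_3 = -2.1265 - 0.02*-12.759 = -1.8713
  y_3 = -1.3046 - 0.02*-20.8731 = -0.8871
Step 4: grad_x = 2*3*-1.8713 = -11.2279, grad_y = 2*8*-0.8871 = -14.1937
  x_4 = -1.8713 - 0.02*-11.2279 = -1.6468
  y_4 = -0.8871 - 0.02*-14.1937 = -0.6032
f(-1.6468, -0.6032) = 3*(-1.6468)^2 + 8*(-0.6032)^2 = 11.0466


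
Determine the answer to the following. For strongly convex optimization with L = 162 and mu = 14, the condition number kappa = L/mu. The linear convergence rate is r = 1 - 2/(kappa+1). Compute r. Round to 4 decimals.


Step 1: Compute the condition number.
kappa = L/mu = 162/14 = 11.5714
Step 2: Compute the convergence rate.
r = 1 - 2/(kappa + 1) = 1 - 2*mu/(L + mu) = (L - mu)/(L + mu) = 148/176 = 0.8409


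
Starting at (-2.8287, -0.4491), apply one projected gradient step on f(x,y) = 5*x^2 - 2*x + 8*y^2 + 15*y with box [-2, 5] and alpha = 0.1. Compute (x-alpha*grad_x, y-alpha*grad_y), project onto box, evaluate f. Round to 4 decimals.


Step 1: Compute gradient at (-2.8287, -0.4491).
grad_x = 2*5*-2.8287 - 2 = -30.287
grad_y = 2*8*-0.4491 + 15 = 7.8144
Step 2: Gradient step.
x_raw = -2.8287 - 0.1*-30.287 = 0.2
y_raw = -0.4491 - 0.1*7.8144 = -1.2305
Step 3: Project onto [-2, 5].
x_proj = clip(0.2) = 0.2
y_proj = clip(-1.2305) = -1.2305
Step 4: Evaluate f.
f(0.2, -1.2305) = -6.5443


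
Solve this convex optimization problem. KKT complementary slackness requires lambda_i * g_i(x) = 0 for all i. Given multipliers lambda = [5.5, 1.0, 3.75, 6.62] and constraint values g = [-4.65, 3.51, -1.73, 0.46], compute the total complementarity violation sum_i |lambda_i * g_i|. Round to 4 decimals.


KKT complementary slackness check:
lambda_1 * g_1 = 5.5 * -4.65 = -25.575
lambda_2 * g_2 = 1.0 * 3.51 = 3.51
lambda_3 * g_3 = 3.75 * -1.73 = -6.4875
lambda_4 * g_4 = 6.62 * 0.46 = 3.0452
Total violation = 25.575 + 3.51 + 6.4875 + 3.0452 = 38.6177
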